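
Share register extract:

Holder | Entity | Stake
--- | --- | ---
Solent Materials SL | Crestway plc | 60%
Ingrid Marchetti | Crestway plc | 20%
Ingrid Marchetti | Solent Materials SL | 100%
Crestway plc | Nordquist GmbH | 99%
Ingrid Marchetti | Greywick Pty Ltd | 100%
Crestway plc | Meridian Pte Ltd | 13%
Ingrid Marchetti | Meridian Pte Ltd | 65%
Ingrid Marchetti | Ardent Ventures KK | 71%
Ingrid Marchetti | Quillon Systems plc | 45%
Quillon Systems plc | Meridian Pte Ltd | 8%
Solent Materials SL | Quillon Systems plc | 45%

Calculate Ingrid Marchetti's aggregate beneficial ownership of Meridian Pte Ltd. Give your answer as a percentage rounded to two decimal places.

Ingrid reaches Meridian along 5 paths.
Via Crestway: 20% × 13% = 2.6%.
Via Solent → Crestway: 100% × 60% × 13% = 7.8%.
Direct stake: 65% = 65%.
Via Solent → Quillon: 100% × 45% × 8% = 3.6%.
Via Quillon: 45% × 8% = 3.6%.
Total: 2.6% + 7.8% + 65% + 3.6% + 3.6% = 82.6%.
Rounded: 82.60%.

82.60%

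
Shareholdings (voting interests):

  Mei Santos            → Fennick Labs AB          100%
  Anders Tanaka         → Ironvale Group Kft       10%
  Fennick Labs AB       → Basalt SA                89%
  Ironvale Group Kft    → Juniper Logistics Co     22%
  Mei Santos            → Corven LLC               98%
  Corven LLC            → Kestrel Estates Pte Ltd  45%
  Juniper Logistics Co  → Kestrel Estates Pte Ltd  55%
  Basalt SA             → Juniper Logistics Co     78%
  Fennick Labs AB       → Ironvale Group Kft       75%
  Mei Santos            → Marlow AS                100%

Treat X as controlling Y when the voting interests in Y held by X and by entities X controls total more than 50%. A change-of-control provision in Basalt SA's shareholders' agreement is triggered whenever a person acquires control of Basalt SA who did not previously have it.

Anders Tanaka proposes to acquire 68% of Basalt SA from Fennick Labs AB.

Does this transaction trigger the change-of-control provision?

Yes

The purchase adds only to Anders's holdings (Fennick's stake shrinks), so Anders is the only person who could newly come to control Basalt.
Anders's largest direct stake is 10% in Ironvale, which does not meet the threshold, so Anders controls no company.
Neither Anders nor any entity Anders controls holds any voting interest in Basalt.
So before the transaction, Anders does not control Basalt.
After the purchase, Anders holds 68% of Basalt directly, and Fennick's stake falls to 21%.
Anders holds 68% of Basalt, so Anders controls Basalt.
Anders did not control Basalt before and does after, so the clause is triggered.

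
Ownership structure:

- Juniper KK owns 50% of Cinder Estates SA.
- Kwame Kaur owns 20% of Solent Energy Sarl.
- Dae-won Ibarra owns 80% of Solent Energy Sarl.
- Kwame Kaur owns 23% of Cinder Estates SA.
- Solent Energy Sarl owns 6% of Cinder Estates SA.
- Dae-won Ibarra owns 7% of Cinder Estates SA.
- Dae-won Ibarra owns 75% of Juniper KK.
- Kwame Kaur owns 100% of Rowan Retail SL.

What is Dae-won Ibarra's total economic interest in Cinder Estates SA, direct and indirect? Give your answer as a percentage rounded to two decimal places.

49.30%

Dae-won reaches Cinder along 3 paths.
Direct stake: 7% = 7%.
Via Juniper: 75% × 50% = 37.5%.
Via Solent: 80% × 6% = 4.8%.
Total: 7% + 37.5% + 4.8% = 49.3%.
Rounded: 49.30%.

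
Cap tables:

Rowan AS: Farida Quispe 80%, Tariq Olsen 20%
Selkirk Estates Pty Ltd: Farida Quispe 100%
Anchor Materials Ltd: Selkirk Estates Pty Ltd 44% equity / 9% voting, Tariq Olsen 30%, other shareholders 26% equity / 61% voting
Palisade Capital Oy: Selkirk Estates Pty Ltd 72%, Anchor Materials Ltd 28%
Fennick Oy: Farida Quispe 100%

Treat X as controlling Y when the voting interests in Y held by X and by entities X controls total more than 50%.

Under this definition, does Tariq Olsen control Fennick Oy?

Tariq's largest direct stake is 30% in Anchor, which does not meet the threshold, so Tariq controls no company.
Neither Tariq nor any entity Tariq controls holds any voting interest in Fennick.
So Tariq does not control Fennick.

No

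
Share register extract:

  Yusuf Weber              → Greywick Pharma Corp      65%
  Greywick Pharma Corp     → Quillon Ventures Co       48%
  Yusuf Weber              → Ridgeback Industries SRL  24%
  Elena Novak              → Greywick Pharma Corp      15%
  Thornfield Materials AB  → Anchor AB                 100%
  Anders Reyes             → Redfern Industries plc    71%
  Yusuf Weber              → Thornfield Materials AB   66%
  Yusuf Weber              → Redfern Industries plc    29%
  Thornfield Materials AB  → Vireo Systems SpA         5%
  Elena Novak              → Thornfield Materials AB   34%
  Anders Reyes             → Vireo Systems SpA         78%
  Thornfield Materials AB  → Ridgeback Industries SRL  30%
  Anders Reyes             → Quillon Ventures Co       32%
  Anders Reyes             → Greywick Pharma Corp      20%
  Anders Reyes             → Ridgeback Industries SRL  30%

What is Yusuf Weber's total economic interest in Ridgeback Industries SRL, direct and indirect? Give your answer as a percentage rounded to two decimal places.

43.80%

Yusuf reaches Ridgeback along 2 paths.
Via Thornfield: 66% × 30% = 19.8%.
Direct stake: 24% = 24%.
Total: 19.8% + 24% = 43.8%.
Rounded: 43.80%.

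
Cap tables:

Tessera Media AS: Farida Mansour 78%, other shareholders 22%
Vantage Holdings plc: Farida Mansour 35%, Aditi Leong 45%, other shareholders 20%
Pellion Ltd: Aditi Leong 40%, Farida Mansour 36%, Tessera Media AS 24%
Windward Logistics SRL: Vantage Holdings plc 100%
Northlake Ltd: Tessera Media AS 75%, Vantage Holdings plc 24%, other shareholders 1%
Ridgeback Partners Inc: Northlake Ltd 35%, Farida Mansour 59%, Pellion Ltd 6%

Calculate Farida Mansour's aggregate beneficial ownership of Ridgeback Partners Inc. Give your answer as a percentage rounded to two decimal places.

Farida reaches Ridgeback along 5 paths.
Via Tessera → Northlake: 78% × 75% × 35% = 20.475%.
Via Vantage → Northlake: 35% × 24% × 35% = 2.94%.
Direct stake: 59% = 59%.
Via Pellion: 36% × 6% = 2.16%.
Via Tessera → Pellion: 78% × 24% × 6% = 1.1232%.
Total: 20.475% + 2.94% + 59% + 2.16% + 1.1232% = 85.6982%.
Rounded: 85.70%.

85.70%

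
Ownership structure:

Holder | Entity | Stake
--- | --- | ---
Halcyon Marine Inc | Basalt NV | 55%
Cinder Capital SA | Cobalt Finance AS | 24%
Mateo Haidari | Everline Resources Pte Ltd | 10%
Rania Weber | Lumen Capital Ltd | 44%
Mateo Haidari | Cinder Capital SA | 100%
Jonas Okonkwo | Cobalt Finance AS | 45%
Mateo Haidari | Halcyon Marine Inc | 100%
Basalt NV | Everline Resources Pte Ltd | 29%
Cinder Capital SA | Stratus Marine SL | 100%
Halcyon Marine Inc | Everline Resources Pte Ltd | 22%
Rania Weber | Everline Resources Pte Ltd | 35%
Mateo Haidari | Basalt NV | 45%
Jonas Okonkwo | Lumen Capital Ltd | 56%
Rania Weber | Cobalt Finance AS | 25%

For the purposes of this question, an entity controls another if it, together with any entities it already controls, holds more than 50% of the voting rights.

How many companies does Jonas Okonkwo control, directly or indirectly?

1

Jonas holds 56% of Lumen, so Jonas controls Lumen.
No other company's threshold is met.
Jonas controls 1 company.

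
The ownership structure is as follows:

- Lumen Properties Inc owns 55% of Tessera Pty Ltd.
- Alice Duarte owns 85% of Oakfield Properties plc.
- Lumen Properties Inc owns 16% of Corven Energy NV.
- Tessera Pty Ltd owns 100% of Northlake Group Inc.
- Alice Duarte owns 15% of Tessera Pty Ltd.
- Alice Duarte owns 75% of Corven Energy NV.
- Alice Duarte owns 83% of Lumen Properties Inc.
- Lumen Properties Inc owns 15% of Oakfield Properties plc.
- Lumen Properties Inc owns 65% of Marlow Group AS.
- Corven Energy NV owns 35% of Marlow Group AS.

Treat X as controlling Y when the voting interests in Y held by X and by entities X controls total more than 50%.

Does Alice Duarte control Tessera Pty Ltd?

Yes

Alice holds 83% of Lumen, so Alice controls Lumen.
Lumen and Alice together hold 55% + 15% = 70% of Tessera, so Alice controls Tessera.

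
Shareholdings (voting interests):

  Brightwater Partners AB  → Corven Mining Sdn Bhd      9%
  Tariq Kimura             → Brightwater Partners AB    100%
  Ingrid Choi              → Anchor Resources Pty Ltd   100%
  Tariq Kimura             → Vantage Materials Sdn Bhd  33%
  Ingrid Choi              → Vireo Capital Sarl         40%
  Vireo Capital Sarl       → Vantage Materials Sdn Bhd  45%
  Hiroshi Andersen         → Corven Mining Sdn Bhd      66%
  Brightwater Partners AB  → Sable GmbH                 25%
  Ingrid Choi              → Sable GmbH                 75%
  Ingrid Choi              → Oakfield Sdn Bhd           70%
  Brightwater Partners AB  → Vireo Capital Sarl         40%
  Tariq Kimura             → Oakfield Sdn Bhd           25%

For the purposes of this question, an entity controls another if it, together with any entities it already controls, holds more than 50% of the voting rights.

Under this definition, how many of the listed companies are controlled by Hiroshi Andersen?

1

Hiroshi holds 66% of Corven, so Hiroshi controls Corven.
No other company's threshold is met.
Hiroshi controls 1 company.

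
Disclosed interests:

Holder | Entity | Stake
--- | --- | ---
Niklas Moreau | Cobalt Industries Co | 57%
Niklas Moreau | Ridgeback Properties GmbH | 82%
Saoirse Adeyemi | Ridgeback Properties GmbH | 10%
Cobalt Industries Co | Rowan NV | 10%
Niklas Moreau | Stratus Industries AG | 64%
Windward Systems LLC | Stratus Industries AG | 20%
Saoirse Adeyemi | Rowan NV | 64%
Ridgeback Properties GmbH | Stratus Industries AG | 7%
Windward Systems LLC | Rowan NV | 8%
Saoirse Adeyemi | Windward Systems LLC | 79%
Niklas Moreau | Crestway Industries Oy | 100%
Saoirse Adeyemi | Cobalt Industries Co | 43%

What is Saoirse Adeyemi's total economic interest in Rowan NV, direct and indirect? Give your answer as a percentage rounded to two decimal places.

74.62%

Saoirse reaches Rowan along 3 paths.
Via Cobalt: 43% × 10% = 4.3%.
Direct stake: 64% = 64%.
Via Windward: 79% × 8% = 6.32%.
Total: 4.3% + 64% + 6.32% = 74.62%.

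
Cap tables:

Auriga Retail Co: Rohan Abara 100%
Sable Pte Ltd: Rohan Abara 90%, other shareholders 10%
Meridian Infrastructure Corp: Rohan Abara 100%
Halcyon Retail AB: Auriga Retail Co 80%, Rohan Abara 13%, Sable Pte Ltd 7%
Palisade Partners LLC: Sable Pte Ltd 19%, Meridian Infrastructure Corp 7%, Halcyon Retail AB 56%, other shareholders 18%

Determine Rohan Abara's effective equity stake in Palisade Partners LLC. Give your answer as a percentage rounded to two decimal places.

Rohan reaches Palisade along 5 paths.
Via Sable: 90% × 19% = 17.1%.
Via Meridian: 100% × 7% = 7%.
Via Auriga → Halcyon: 100% × 80% × 56% = 44.8%.
Via Halcyon: 13% × 56% = 7.28%.
Via Sable → Halcyon: 90% × 7% × 56% = 3.528%.
Total: 17.1% + 7% + 44.8% + 7.28% + 3.528% = 79.708%.
Rounded: 79.71%.

79.71%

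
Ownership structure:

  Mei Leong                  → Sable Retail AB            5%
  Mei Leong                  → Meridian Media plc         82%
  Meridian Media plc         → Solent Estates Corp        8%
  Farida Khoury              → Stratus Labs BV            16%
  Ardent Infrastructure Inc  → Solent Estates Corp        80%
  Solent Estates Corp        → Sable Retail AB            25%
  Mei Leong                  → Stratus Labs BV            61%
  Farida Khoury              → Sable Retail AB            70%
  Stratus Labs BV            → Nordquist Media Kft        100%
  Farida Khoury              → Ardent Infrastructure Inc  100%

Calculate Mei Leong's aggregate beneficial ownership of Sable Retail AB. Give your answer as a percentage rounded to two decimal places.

Mei reaches Sable along 2 paths.
Via Meridian → Solent: 82% × 8% × 25% = 1.64%.
Direct stake: 5% = 5%.
Total: 1.64% + 5% = 6.64%.

6.64%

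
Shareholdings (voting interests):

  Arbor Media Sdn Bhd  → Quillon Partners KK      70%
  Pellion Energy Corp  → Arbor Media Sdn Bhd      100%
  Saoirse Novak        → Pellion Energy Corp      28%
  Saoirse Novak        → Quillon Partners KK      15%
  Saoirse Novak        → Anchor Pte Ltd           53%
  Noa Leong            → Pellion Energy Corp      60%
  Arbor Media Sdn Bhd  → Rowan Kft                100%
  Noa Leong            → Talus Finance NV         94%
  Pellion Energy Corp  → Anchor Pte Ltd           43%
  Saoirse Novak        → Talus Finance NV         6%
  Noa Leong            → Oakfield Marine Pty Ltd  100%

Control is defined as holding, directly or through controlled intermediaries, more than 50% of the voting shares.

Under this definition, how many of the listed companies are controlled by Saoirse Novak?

1

Saoirse holds 53% of Anchor, so Saoirse controls Anchor.
No other company's threshold is met.
Saoirse controls 1 company.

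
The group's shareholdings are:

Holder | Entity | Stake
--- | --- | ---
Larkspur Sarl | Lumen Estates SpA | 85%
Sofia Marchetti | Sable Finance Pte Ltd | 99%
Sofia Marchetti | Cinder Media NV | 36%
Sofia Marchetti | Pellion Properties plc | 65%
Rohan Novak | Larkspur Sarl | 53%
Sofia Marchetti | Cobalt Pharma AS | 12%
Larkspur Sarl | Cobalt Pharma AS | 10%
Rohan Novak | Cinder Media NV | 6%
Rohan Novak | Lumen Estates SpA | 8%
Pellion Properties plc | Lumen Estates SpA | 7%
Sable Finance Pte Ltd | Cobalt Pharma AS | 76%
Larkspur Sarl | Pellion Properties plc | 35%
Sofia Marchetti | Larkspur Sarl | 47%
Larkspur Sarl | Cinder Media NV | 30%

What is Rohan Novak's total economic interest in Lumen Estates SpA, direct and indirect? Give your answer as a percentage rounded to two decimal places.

Rohan reaches Lumen along 3 paths.
Via Larkspur: 53% × 85% = 45.05%.
Direct stake: 8% = 8%.
Via Larkspur → Pellion: 53% × 35% × 7% = 1.2985%.
Total: 45.05% + 8% + 1.2985% = 54.3485%.
Rounded: 54.35%.

54.35%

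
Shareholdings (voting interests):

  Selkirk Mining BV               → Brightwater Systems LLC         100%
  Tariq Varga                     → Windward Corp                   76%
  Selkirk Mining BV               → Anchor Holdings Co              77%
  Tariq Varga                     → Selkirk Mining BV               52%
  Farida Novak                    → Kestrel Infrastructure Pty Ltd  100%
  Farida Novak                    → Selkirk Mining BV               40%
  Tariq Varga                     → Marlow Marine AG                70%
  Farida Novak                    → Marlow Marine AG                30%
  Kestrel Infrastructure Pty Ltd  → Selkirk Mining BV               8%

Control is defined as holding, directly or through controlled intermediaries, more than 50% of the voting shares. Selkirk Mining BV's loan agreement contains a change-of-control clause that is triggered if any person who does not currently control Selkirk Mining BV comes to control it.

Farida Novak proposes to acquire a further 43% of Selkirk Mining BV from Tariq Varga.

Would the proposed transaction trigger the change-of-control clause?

Yes

The purchase adds only to Farida's holdings (Tariq's stake shrinks), so Farida is the only person who could newly come to control Selkirk.
Farida holds 100% of Kestrel, so Farida controls Kestrel.
In Selkirk, Farida's side holds only 40% + 8% = 48%, not > 50%.
So before the transaction, Farida does not control Selkirk.
After the purchase, Farida's direct stake in Selkirk rises to 40% + 43% = 83%, and Tariq's stake falls to 9%.
Farida and Kestrel together hold 83% + 8% = 91% of Selkirk, so Farida controls Selkirk.
Farida did not control Selkirk before and does after, so the clause is triggered.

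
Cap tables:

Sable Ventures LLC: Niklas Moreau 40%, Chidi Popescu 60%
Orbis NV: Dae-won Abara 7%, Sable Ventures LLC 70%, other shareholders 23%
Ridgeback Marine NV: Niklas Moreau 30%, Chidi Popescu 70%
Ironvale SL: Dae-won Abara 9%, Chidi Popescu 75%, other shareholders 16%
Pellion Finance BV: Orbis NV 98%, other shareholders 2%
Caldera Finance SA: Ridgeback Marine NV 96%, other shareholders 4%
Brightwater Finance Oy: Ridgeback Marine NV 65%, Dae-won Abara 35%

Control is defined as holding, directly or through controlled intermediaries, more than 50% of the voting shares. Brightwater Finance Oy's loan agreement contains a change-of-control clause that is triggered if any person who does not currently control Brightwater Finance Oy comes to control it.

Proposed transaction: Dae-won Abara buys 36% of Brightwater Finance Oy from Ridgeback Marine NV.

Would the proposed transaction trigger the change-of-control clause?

The purchase adds only to Dae-won's holdings (Ridgeback's stake shrinks), so Dae-won is the only person who could newly come to control Brightwater.
Dae-won's largest direct stake is 35% in Brightwater, which does not meet the threshold, so Dae-won controls no company.
In Brightwater, Dae-won's side holds only 35%, not > 50%.
So before the transaction, Dae-won does not control Brightwater.
After the purchase, Dae-won's direct stake in Brightwater rises to 35% + 36% = 71%, and Ridgeback's stake falls to 29%.
Dae-won holds 71% of Brightwater, so Dae-won controls Brightwater.
Dae-won did not control Brightwater before and does after, so the clause is triggered.

Yes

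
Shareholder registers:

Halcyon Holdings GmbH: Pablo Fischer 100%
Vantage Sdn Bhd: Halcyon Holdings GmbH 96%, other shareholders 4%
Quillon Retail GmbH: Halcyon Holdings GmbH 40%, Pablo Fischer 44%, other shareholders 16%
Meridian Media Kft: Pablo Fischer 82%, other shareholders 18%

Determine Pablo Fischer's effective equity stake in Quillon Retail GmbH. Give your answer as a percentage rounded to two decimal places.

84.00%

Pablo reaches Quillon along 2 paths.
Via Halcyon: 100% × 40% = 40%.
Direct stake: 44% = 44%.
Total: 40% + 44% = 84%.
Rounded: 84.00%.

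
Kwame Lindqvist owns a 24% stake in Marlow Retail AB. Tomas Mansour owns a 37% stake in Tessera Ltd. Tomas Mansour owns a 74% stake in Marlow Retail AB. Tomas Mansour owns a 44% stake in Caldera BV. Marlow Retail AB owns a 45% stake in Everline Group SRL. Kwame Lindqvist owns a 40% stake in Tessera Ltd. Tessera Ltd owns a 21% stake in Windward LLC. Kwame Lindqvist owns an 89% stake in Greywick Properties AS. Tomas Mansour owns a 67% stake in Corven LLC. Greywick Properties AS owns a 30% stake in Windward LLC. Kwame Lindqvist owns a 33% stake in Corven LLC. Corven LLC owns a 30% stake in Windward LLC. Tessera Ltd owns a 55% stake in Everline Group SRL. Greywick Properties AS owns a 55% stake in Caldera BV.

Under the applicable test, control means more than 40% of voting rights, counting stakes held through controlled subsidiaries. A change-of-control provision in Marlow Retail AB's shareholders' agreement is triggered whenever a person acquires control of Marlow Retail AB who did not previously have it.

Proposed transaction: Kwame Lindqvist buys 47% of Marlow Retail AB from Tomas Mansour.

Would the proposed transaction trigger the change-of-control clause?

Yes

The purchase adds only to Kwame's holdings (Tomas's stake shrinks), so Kwame is the only person who could newly come to control Marlow.
Kwame holds 89% of Greywick, so Kwame controls Greywick.
Greywick holds 55% of Caldera, so Kwame controls Caldera.
In Marlow, Kwame's side holds only 24%, not > 40%.
So before the transaction, Kwame does not control Marlow.
After the purchase, Kwame's direct stake in Marlow rises to 24% + 47% = 71%, and Tomas's stake falls to 27%.
Kwame holds 71% of Marlow, so Kwame controls Marlow.
Kwame did not control Marlow before and does after, so the clause is triggered.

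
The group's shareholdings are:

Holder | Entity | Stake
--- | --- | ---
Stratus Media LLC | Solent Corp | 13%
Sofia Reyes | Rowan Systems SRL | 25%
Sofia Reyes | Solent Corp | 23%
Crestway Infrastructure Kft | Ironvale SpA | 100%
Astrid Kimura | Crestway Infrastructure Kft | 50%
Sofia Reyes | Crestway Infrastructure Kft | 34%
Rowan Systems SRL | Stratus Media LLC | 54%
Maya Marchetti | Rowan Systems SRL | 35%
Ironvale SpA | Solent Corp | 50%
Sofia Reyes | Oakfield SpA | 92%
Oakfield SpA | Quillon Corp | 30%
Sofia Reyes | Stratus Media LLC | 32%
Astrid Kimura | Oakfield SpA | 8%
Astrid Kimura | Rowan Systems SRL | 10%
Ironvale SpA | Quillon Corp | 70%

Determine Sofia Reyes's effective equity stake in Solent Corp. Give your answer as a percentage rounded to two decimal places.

Sofia reaches Solent along 4 paths.
Direct stake: 23% = 23%.
Via Crestway → Ironvale: 34% × 100% × 50% = 17%.
Via Rowan → Stratus: 25% × 54% × 13% = 1.755%.
Via Stratus: 32% × 13% = 4.16%.
Total: 23% + 17% + 1.755% + 4.16% = 45.915%.
Rounded: 45.92%.

45.92%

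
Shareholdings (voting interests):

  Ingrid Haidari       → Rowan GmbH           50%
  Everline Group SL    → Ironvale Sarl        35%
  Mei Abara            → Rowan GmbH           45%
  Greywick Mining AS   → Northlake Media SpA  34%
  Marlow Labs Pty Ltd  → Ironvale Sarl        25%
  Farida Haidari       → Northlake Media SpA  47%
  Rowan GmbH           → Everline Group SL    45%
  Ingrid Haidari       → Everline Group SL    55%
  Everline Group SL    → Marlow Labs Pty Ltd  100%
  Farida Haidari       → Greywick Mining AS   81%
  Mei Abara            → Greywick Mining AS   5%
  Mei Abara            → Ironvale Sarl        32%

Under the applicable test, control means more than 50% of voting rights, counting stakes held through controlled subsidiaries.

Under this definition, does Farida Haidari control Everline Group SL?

No

Farida holds 81% of Greywick, so Farida controls Greywick.
Greywick and Farida together hold 34% + 47% = 81% of Northlake, so Farida controls Northlake.
Neither Farida nor any entity Farida controls holds any voting interest in Everline.
So Farida does not control Everline.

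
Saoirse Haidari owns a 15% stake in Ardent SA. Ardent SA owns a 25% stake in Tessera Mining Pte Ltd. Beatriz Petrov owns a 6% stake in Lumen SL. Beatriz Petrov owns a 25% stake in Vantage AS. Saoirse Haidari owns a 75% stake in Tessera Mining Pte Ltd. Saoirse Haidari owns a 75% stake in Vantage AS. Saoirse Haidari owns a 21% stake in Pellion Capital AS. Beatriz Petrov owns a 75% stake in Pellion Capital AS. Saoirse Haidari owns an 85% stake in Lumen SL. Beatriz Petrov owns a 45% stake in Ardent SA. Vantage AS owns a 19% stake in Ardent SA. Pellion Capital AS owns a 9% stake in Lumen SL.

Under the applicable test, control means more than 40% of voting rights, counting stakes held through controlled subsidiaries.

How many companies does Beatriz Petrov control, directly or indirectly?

2

Beatriz holds 45% of Ardent, so Beatriz controls Ardent.
Beatriz holds 75% of Pellion, so Beatriz controls Pellion.
No other company's threshold is met.
Beatriz controls 2 companies.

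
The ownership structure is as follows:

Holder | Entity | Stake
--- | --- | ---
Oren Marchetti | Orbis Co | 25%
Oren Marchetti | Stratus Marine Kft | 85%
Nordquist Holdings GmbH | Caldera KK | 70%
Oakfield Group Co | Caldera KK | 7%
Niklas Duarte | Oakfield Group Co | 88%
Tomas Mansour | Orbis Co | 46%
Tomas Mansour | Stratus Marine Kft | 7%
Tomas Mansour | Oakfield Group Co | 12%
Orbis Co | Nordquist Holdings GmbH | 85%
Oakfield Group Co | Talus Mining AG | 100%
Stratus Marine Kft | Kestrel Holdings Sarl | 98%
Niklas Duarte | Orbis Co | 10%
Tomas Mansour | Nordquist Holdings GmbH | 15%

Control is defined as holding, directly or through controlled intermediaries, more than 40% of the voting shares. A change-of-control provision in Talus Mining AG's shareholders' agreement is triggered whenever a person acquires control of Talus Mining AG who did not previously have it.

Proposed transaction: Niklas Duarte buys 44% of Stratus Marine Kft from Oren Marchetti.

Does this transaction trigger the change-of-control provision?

The purchase adds only to Niklas's holdings (Oren's stake shrinks), so Niklas is the only person who could newly come to control Talus.
Niklas holds 88% of Oakfield, so Niklas controls Oakfield.
Oakfield holds 100% of Talus, so Niklas controls Talus.
So Niklas already controls Talus before the transaction.
After the purchase, Niklas holds 44% of Stratus directly, and Oren's stake falls to 41%.
Niklas controlled Talus already, so this is not a new person acquiring control; every other person's position is unchanged or reduced.
No new person acquires control, so the clause is not triggered.

No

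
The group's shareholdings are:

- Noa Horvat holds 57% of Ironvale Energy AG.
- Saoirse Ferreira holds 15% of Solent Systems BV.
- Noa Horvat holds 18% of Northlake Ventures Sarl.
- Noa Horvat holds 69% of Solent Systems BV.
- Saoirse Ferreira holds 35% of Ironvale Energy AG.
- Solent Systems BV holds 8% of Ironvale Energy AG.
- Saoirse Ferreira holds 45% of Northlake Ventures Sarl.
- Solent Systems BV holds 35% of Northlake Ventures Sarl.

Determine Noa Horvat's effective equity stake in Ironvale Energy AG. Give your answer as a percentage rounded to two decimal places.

Noa reaches Ironvale along 2 paths.
Direct stake: 57% = 57%.
Via Solent: 69% × 8% = 5.52%.
Total: 57% + 5.52% = 62.52%.

62.52%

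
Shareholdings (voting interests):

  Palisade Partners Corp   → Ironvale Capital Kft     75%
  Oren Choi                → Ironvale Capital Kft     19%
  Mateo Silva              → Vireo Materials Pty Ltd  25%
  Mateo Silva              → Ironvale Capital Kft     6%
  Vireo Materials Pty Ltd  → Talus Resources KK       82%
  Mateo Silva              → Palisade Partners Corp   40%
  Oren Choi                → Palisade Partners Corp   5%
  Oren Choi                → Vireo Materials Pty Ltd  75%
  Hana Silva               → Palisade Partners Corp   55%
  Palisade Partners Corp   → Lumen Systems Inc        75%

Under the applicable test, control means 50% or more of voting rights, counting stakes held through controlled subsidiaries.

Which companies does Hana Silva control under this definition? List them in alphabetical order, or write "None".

Ironvale Capital Kft, Lumen Systems Inc, Palisade Partners Corp

Hana holds 55% of Palisade, so Hana controls Palisade.
Palisade holds 75% of Ironvale, so Hana controls Ironvale.
Palisade holds 75% of Lumen, so Hana controls Lumen.
No other company's threshold is met.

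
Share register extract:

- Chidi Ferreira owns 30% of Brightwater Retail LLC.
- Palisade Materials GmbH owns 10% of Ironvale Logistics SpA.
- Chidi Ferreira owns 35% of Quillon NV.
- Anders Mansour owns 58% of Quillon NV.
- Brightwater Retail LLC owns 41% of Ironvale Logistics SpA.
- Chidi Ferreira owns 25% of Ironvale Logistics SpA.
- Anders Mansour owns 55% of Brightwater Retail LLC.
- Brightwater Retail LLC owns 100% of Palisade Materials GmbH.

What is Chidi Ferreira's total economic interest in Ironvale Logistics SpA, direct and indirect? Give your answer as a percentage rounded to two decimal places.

Chidi reaches Ironvale along 3 paths.
Direct stake: 25% = 25%.
Via Brightwater: 30% × 41% = 12.3%.
Via Brightwater → Palisade: 30% × 100% × 10% = 3%.
Total: 25% + 12.3% + 3% = 40.3%.
Rounded: 40.30%.

40.30%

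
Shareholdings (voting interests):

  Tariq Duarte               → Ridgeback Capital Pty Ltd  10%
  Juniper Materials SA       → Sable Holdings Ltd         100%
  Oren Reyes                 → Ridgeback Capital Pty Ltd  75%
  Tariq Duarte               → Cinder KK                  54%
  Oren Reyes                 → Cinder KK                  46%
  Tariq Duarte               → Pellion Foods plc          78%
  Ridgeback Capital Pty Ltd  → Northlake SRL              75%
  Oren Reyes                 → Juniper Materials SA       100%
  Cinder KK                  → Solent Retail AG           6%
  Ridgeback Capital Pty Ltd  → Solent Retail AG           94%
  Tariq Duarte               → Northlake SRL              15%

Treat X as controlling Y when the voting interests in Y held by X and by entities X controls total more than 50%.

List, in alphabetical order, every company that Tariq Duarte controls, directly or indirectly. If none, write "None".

Cinder KK, Pellion Foods plc

Tariq holds 54% of Cinder, so Tariq controls Cinder.
Tariq holds 78% of Pellion, so Tariq controls Pellion.
No other company's threshold is met.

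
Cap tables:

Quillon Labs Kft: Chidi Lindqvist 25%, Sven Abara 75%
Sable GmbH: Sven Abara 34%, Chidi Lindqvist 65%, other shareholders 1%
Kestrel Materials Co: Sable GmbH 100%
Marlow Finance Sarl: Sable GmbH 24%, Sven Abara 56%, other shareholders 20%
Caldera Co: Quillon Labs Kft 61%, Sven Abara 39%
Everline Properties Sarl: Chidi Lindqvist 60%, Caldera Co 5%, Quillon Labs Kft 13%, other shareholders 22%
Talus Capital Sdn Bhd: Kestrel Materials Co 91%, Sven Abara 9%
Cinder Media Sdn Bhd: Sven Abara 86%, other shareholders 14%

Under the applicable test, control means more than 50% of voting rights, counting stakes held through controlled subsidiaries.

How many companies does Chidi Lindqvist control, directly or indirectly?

4

Chidi holds 65% of Sable, so Chidi controls Sable.
Sable holds 100% of Kestrel, so Chidi controls Kestrel.
Chidi holds 60% of Everline, so Chidi controls Everline.
Kestrel holds 91% of Talus, so Chidi controls Talus.
No other company's threshold is met.
Chidi controls 4 companies.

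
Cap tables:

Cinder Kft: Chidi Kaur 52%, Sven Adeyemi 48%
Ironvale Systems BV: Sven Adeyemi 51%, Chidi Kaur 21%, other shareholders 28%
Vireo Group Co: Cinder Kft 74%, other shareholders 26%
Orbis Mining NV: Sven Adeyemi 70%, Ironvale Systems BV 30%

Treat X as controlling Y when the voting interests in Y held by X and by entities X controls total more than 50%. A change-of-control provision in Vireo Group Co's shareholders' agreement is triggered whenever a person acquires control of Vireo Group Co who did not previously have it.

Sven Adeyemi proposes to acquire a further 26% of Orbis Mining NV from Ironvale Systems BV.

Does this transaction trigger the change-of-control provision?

No

The purchase adds only to Sven's holdings (Ironvale's stake shrinks), so Sven is the only person who could newly come to control Vireo.
Sven holds 51% of Ironvale, so Sven controls Ironvale.
Sven and Ironvale together hold 70% + 30% = 100% of Orbis, so Sven controls Orbis.
Neither Sven nor any entity Sven controls holds any voting interest in Vireo.
So before the transaction, Sven does not control Vireo.
After the purchase, Sven's direct stake in Orbis rises to 70% + 26% = 96%, and Ironvale's stake falls to 4%.
Sven and Ironvale together hold 96% + 4% = 100% of Orbis, so Sven controls Orbis.
After the transaction, neither Sven nor any entity Sven controls holds a voting interest in Vireo, so Sven still does not control it.
No new person acquires control, so the clause is not triggered.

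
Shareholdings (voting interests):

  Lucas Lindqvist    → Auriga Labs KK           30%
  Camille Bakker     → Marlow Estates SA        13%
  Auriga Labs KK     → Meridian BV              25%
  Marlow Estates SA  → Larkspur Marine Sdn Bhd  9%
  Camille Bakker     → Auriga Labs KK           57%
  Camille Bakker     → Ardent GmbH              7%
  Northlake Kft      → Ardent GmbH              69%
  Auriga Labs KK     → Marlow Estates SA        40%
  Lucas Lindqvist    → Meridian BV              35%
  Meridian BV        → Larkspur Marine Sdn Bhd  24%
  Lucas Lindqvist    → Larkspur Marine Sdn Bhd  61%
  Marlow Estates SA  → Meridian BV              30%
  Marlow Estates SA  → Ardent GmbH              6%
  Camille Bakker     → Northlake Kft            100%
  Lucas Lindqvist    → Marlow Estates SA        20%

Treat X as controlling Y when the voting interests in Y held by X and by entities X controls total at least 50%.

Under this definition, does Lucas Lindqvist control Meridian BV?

Lucas holds 61% of Larkspur, so Lucas controls Larkspur.
In Meridian, Lucas's side holds only 35%, not ≥ 50%.
So Lucas does not control Meridian.

No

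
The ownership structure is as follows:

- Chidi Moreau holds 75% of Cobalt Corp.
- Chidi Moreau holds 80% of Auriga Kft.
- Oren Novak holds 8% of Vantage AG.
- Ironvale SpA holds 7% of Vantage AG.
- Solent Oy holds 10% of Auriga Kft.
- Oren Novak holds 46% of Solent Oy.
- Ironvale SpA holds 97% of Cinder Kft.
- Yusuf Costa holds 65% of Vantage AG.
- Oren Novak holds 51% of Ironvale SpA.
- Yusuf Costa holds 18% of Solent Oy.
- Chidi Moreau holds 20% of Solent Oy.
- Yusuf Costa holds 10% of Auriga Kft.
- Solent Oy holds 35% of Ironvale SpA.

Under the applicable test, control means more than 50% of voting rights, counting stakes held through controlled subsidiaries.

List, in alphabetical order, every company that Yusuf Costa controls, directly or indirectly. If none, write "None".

Vantage AG

Yusuf holds 65% of Vantage, so Yusuf controls Vantage.
No other company's threshold is met.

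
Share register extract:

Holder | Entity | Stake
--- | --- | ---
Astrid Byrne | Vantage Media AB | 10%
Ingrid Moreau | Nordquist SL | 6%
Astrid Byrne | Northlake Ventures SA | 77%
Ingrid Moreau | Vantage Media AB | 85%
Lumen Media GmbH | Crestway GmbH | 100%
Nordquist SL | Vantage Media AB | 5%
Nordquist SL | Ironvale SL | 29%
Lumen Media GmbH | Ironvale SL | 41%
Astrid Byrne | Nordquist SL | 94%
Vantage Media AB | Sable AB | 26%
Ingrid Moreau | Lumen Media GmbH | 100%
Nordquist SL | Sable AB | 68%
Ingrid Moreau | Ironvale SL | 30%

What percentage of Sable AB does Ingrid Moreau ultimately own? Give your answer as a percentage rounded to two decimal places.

26.26%

Ingrid reaches Sable along 3 paths.
Via Nordquist: 6% × 68% = 4.08%.
Via Nordquist → Vantage: 6% × 5% × 26% = 0.078%.
Via Vantage: 85% × 26% = 22.1%.
Total: 4.08% + 0.078% + 22.1% = 26.258%.
Rounded: 26.26%.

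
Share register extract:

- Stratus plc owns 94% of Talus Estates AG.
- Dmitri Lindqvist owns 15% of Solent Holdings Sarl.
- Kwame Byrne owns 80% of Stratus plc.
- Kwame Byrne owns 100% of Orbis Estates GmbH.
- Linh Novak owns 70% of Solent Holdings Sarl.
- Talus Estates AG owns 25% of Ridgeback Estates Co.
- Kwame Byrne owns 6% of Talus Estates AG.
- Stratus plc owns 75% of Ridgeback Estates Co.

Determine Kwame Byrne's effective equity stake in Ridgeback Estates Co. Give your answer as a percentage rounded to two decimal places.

80.30%

Kwame reaches Ridgeback along 3 paths.
Via Stratus: 80% × 75% = 60%.
Via Talus: 6% × 25% = 1.5%.
Via Stratus → Talus: 80% × 94% × 25% = 18.8%.
Total: 60% + 1.5% + 18.8% = 80.3%.
Rounded: 80.30%.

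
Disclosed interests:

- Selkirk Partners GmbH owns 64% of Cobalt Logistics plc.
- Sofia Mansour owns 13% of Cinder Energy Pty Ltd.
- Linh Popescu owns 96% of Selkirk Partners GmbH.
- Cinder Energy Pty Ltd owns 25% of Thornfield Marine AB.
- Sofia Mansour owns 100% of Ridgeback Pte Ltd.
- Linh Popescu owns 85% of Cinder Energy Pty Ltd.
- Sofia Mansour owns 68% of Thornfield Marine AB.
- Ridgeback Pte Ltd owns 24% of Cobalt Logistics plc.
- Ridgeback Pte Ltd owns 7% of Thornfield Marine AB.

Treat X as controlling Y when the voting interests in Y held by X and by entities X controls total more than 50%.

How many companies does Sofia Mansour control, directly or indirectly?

2

Sofia holds 100% of Ridgeback, so Sofia controls Ridgeback.
Sofia and Ridgeback together hold 68% + 7% = 75% of Thornfield, so Sofia controls Thornfield.
No other company's threshold is met.
Sofia controls 2 companies.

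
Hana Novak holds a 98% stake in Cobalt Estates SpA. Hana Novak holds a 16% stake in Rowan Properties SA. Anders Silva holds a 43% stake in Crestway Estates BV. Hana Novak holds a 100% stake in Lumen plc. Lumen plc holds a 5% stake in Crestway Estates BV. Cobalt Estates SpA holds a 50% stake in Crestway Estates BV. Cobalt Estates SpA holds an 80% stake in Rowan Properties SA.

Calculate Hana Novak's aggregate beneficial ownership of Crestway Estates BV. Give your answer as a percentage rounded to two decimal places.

Hana reaches Crestway along 2 paths.
Via Lumen: 100% × 5% = 5%.
Via Cobalt: 98% × 50% = 49%.
Total: 5% + 49% = 54%.
Rounded: 54.00%.

54.00%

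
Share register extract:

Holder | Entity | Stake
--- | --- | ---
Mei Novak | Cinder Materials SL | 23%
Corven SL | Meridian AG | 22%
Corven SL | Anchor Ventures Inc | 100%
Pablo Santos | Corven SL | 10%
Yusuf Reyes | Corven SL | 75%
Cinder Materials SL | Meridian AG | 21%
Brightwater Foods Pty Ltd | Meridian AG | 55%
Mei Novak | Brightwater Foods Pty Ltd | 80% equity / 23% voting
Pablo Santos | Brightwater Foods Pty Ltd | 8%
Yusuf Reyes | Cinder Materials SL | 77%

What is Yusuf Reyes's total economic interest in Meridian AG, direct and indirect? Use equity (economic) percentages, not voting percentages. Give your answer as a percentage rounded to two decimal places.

32.67%

Yusuf reaches Meridian along 2 paths.
Via Cinder: 77% × 21% = 16.17%.
Via Corven: 75% × 22% = 16.5%.
Total: 16.17% + 16.5% = 32.67%.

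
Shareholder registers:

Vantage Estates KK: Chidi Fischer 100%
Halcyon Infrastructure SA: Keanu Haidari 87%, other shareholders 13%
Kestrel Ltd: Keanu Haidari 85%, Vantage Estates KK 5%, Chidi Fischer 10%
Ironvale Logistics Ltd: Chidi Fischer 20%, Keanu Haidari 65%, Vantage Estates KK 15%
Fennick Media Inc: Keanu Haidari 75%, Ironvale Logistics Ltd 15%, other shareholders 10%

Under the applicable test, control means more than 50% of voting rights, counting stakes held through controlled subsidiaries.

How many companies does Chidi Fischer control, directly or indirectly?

1

Chidi holds 100% of Vantage, so Chidi controls Vantage.
No other company's threshold is met.
Chidi controls 1 company.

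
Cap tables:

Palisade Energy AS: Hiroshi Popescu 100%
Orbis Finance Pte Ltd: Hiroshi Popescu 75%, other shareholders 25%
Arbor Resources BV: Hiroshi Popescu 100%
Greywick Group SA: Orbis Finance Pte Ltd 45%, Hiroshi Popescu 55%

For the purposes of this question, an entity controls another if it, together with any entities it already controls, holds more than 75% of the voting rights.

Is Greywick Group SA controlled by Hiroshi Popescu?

No

Hiroshi holds 100% of Palisade, so Hiroshi controls Palisade.
Hiroshi holds 100% of Arbor, so Hiroshi controls Arbor.
In Greywick, Hiroshi's side holds only 55%, not > 75%.
So Hiroshi does not control Greywick.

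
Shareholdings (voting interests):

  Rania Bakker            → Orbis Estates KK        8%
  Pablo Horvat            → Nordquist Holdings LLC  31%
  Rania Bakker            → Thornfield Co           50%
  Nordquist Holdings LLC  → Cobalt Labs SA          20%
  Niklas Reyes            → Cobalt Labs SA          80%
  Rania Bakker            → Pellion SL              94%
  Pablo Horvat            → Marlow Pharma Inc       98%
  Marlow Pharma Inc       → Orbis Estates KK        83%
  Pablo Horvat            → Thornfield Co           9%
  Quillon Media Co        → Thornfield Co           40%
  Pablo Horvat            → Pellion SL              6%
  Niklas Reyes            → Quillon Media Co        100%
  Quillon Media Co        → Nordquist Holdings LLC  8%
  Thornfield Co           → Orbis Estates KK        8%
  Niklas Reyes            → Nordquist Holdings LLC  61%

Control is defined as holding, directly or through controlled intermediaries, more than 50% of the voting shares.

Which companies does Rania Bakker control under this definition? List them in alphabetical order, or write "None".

Rania holds 94% of Pellion, so Rania controls Pellion.
No other company's threshold is met.

Pellion SL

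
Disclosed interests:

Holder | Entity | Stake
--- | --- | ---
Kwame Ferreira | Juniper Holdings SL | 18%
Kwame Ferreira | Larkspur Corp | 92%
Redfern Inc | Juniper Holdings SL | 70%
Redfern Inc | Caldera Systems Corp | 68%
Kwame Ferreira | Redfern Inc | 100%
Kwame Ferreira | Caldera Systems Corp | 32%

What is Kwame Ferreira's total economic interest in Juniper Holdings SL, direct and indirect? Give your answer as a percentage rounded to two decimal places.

88.00%

Kwame reaches Juniper along 2 paths.
Via Redfern: 100% × 70% = 70%.
Direct stake: 18% = 18%.
Total: 70% + 18% = 88%.
Rounded: 88.00%.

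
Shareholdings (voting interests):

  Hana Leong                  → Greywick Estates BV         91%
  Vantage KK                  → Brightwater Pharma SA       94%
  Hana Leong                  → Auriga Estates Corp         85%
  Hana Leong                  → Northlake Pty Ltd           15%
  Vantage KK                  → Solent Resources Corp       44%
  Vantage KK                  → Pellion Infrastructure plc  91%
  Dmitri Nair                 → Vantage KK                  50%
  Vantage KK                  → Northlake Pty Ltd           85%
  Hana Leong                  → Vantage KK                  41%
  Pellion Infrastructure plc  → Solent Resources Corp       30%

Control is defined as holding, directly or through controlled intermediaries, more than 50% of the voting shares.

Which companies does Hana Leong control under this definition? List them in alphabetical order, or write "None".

Hana holds 91% of Greywick, so Hana controls Greywick.
Hana holds 85% of Auriga, so Hana controls Auriga.
No other company's threshold is met.

Auriga Estates Corp, Greywick Estates BV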